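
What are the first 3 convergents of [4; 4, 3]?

4/1, 17/4, 55/13

Using the convergent recurrence p_i = a_i*p_{i-1} + p_{i-2}, q_i = a_i*q_{i-1} + q_{i-2} with p_{-2}=0, p_{-1}=1, q_{-2}=1, q_{-1}=0:
  i=0: a_0=4, p_0 = 4*1 + 0 = 4, q_0 = 4*0 + 1 = 1.
  i=1: a_1=4, p_1 = 4*4 + 1 = 17, q_1 = 4*1 + 0 = 4.
  i=2: a_2=3, p_2 = 3*17 + 4 = 55, q_2 = 3*4 + 1 = 13.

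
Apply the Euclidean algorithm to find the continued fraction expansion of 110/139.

[0; 1, 3, 1, 3, 1, 5]

Run the Euclidean algorithm on 110 and 139; the successive quotients are the partial quotients a_0, a_1, ... (each step inverts the fractional part left over by the previous one):
  110 = 0*139 + 110, so a_0 = 0.
  139 = 1*110 + 29, so a_1 = 1.
  110 = 3*29 + 23, so a_2 = 3.
  29 = 1*23 + 6, so a_3 = 1.
  23 = 3*6 + 5, so a_4 = 3.
  6 = 1*5 + 1, so a_5 = 1.
  5 = 5*1 + 0, so a_6 = 5.
The remainder reaches 0 after 7 divisions, so the expansion has 7 partial quotients, read off in order.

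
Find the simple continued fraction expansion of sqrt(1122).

Write x_i = (sqrt(1122) + m_i)/d_i with (m_0, d_0) = (0, 1). a_0 = floor(sqrt(1122)) = 33, since 33^2 = 1089 <= 1122 < 1156 = 34^2.
Iterate m_{i+1} = d_i*a_i - m_i, d_{i+1} = (1122 - m_{i+1}^2)/d_i, a_{i+1} = floor((a_0 + m_{i+1})/d_{i+1}):
  m_1 = 1*33 - 0 = 33, d_1 = (1122 - 33^2)/1 = 33/1 = 33, a_1 = floor((33 + 33)/33) = 2.
  m_2 = 33*2 - 33 = 33, d_2 = (1122 - 33^2)/33 = 33/33 = 1, a_2 = floor((33 + 33)/1) = 66.
  m_3 = 1*66 - 33 = 33, d_3 = (1122 - 33^2)/1 = 33/1 = 33: (m_3, d_3) = (m_1, d_1) = (33, 33), so from here the quotients repeat a_1, a_2; the period length is 2.
Hence the expansion of sqrt(1122) is a_0 = 33 followed by the repeating block 2, 66 (period 2).

[33; (2, 66)]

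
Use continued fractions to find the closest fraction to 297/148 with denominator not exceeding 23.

2/1

Expand x = 297/148 as a continued fraction with the Euclidean algorithm:
  297 = 2*148 + 1, so a_0 = 2.
  148 = 148*1 + 0, so a_1 = 148.
so x = [2; 148].
Convergents (p_i = a_i*p_{i-1} + p_{i-2}, q_i = a_i*q_{i-1} + q_{i-2} with p_{-2}=0, p_{-1}=1, q_{-2}=1, q_{-1}=0), until the denominator exceeds 23:
  i=0: a_0=2, p_0 = 2*1 + 0 = 2, q_0 = 2*0 + 1 = 1.
  i=1: a_1=148, p_1 = 148*2 + 1 = 297, q_1 = 148*1 + 0 = 148.
q_1 = 148 > 23, so the last convergent with denominator <= 23 is p_0/q_0 = 2/1.
The closest fraction with denominator <= 23 is either p_0/q_0 or the intermediate fraction (k*p_0 + p_{-1})/(k*q_0 + q_{-1}) with the largest k >= 1 whose denominator stays <= 23; these approach x as k grows, and every other convergent or intermediate fraction in range is farther away.
Largest k: floor((23 - q_{-1})/q_0) = floor((23 - 0)/1) = 23 (using the seeds p_{-1} = 1, q_{-1} = 0).
That gives (23*2 + 1)/(23*1 + 0) = 47/23.
Compare the errors: |x - 2/1| = |297*1 - 2*148|/(148*1) = 1/148, and |x - 47/23| = |297*23 - 47*148|/(148*23) = 125/3404.
Cross-multiplying, 1*3404 = 3404 < 18500 = 125*148, so 1/148 is smaller: the convergent 2/1 is closer to x than 47/23.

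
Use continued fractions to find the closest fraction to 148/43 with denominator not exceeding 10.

Expand x = 148/43 as a continued fraction with the Euclidean algorithm:
  148 = 3*43 + 19, so a_0 = 3.
  43 = 2*19 + 5, so a_1 = 2.
  19 = 3*5 + 4, so a_2 = 3.
  5 = 1*4 + 1, so a_3 = 1.
  4 = 4*1 + 0, so a_4 = 4.
so x = [3; 2, 3, 1, 4].
Convergents (p_i = a_i*p_{i-1} + p_{i-2}, q_i = a_i*q_{i-1} + q_{i-2} with p_{-2}=0, p_{-1}=1, q_{-2}=1, q_{-1}=0), until the denominator exceeds 10:
  i=0: a_0=3, p_0 = 3*1 + 0 = 3, q_0 = 3*0 + 1 = 1.
  i=1: a_1=2, p_1 = 2*3 + 1 = 7, q_1 = 2*1 + 0 = 2.
  i=2: a_2=3, p_2 = 3*7 + 3 = 24, q_2 = 3*2 + 1 = 7.
  i=3: a_3=1, p_3 = 1*24 + 7 = 31, q_3 = 1*7 + 2 = 9.
  i=4: a_4=4, p_4 = 4*31 + 24 = 148, q_4 = 4*9 + 7 = 43.
q_4 = 43 > 10, so the last convergent with denominator <= 10 is p_3/q_3 = 31/9.
The closest fraction with denominator <= 10 is either p_3/q_3 or the intermediate fraction (k*p_3 + p_2)/(k*q_3 + q_2) with the largest k >= 1 whose denominator stays <= 10; these approach x as k grows, and every other convergent or intermediate fraction in range is farther away.
Largest k: floor((10 - q_2)/q_3) = floor((10 - 7)/9) = 0.
Since k = 0, no intermediate fraction beyond p_3/q_3 has denominator <= 10, so the convergent 31/9 is the closest (its error is |148*9 - 31*43|/(43*9) = 1/387).

31/9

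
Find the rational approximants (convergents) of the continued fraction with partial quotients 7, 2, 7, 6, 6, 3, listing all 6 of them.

Using the convergent recurrence p_i = a_i*p_{i-1} + p_{i-2}, q_i = a_i*q_{i-1} + q_{i-2} with p_{-2}=0, p_{-1}=1, q_{-2}=1, q_{-1}=0:
  i=0: a_0=7, p_0 = 7*1 + 0 = 7, q_0 = 7*0 + 1 = 1.
  i=1: a_1=2, p_1 = 2*7 + 1 = 15, q_1 = 2*1 + 0 = 2.
  i=2: a_2=7, p_2 = 7*15 + 7 = 112, q_2 = 7*2 + 1 = 15.
  i=3: a_3=6, p_3 = 6*112 + 15 = 687, q_3 = 6*15 + 2 = 92.
  i=4: a_4=6, p_4 = 6*687 + 112 = 4234, q_4 = 6*92 + 15 = 567.
  i=5: a_5=3, p_5 = 3*4234 + 687 = 13389, q_5 = 3*567 + 92 = 1793.

7/1, 15/2, 112/15, 687/92, 4234/567, 13389/1793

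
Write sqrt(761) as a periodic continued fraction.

[27; (1, 1, 2, 2, 1, 1, 54)]

Write x_i = (sqrt(761) + m_i)/d_i with (m_0, d_0) = (0, 1). a_0 = floor(sqrt(761)) = 27, since 27^2 = 729 <= 761 < 784 = 28^2.
Iterate m_{i+1} = d_i*a_i - m_i, d_{i+1} = (761 - m_{i+1}^2)/d_i, a_{i+1} = floor((a_0 + m_{i+1})/d_{i+1}):
  m_1 = 1*27 - 0 = 27, d_1 = (761 - 27^2)/1 = 32/1 = 32, a_1 = floor((27 + 27)/32) = 1.
  m_2 = 32*1 - 27 = 5, d_2 = (761 - 5^2)/32 = 736/32 = 23, a_2 = floor((27 + 5)/23) = 1.
  m_3 = 23*1 - 5 = 18, d_3 = (761 - 18^2)/23 = 437/23 = 19, a_3 = floor((27 + 18)/19) = 2.
  m_4 = 19*2 - 18 = 20, d_4 = (761 - 20^2)/19 = 361/19 = 19, a_4 = floor((27 + 20)/19) = 2.
  m_5 = 19*2 - 20 = 18, d_5 = (761 - 18^2)/19 = 437/19 = 23, a_5 = floor((27 + 18)/23) = 1.
  m_6 = 23*1 - 18 = 5, d_6 = (761 - 5^2)/23 = 736/23 = 32, a_6 = floor((27 + 5)/32) = 1.
  m_7 = 32*1 - 5 = 27, d_7 = (761 - 27^2)/32 = 32/32 = 1, a_7 = floor((27 + 27)/1) = 54.
  m_8 = 1*54 - 27 = 27, d_8 = (761 - 27^2)/1 = 32/1 = 32: (m_8, d_8) = (m_1, d_1) = (27, 32), so from here the quotients repeat a_1, ..., a_7; the period length is 7.
Hence the expansion of sqrt(761) is a_0 = 27 followed by the repeating block 1, 1, 2, 2, 1, 1, 54 (period 7).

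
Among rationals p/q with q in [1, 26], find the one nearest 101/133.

19/25

Expand x = 101/133 as a continued fraction with the Euclidean algorithm:
  101 = 0*133 + 101, so a_0 = 0.
  133 = 1*101 + 32, so a_1 = 1.
  101 = 3*32 + 5, so a_2 = 3.
  32 = 6*5 + 2, so a_3 = 6.
  5 = 2*2 + 1, so a_4 = 2.
  2 = 2*1 + 0, so a_5 = 2.
so x = [0; 1, 3, 6, 2, 2].
Convergents (p_i = a_i*p_{i-1} + p_{i-2}, q_i = a_i*q_{i-1} + q_{i-2} with p_{-2}=0, p_{-1}=1, q_{-2}=1, q_{-1}=0), until the denominator exceeds 26:
  i=0: a_0=0, p_0 = 0*1 + 0 = 0, q_0 = 0*0 + 1 = 1.
  i=1: a_1=1, p_1 = 1*0 + 1 = 1, q_1 = 1*1 + 0 = 1.
  i=2: a_2=3, p_2 = 3*1 + 0 = 3, q_2 = 3*1 + 1 = 4.
  i=3: a_3=6, p_3 = 6*3 + 1 = 19, q_3 = 6*4 + 1 = 25.
  i=4: a_4=2, p_4 = 2*19 + 3 = 41, q_4 = 2*25 + 4 = 54.
q_4 = 54 > 26, so the last convergent with denominator <= 26 is p_3/q_3 = 19/25.
The closest fraction with denominator <= 26 is either p_3/q_3 or the intermediate fraction (k*p_3 + p_2)/(k*q_3 + q_2) with the largest k >= 1 whose denominator stays <= 26; these approach x as k grows, and every other convergent or intermediate fraction in range is farther away.
Largest k: floor((26 - q_2)/q_3) = floor((26 - 4)/25) = 0.
Since k = 0, no intermediate fraction beyond p_3/q_3 has denominator <= 26, so the convergent 19/25 is the closest (its error is |101*25 - 19*133|/(133*25) = 2/3325).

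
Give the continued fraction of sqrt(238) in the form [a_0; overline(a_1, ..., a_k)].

[15; overline(2, 2, 1, 14, 1, 2, 2, 30)]

Write x_i = (sqrt(238) + m_i)/d_i with (m_0, d_0) = (0, 1). a_0 = floor(sqrt(238)) = 15, since 15^2 = 225 <= 238 < 256 = 16^2.
Iterate m_{i+1} = d_i*a_i - m_i, d_{i+1} = (238 - m_{i+1}^2)/d_i, a_{i+1} = floor((a_0 + m_{i+1})/d_{i+1}):
  m_1 = 1*15 - 0 = 15, d_1 = (238 - 15^2)/1 = 13/1 = 13, a_1 = floor((15 + 15)/13) = 2.
  m_2 = 13*2 - 15 = 11, d_2 = (238 - 11^2)/13 = 117/13 = 9, a_2 = floor((15 + 11)/9) = 2.
  m_3 = 9*2 - 11 = 7, d_3 = (238 - 7^2)/9 = 189/9 = 21, a_3 = floor((15 + 7)/21) = 1.
  m_4 = 21*1 - 7 = 14, d_4 = (238 - 14^2)/21 = 42/21 = 2, a_4 = floor((15 + 14)/2) = 14.
  m_5 = 2*14 - 14 = 14, d_5 = (238 - 14^2)/2 = 42/2 = 21, a_5 = floor((15 + 14)/21) = 1.
  m_6 = 21*1 - 14 = 7, d_6 = (238 - 7^2)/21 = 189/21 = 9, a_6 = floor((15 + 7)/9) = 2.
  m_7 = 9*2 - 7 = 11, d_7 = (238 - 11^2)/9 = 117/9 = 13, a_7 = floor((15 + 11)/13) = 2.
  m_8 = 13*2 - 11 = 15, d_8 = (238 - 15^2)/13 = 13/13 = 1, a_8 = floor((15 + 15)/1) = 30.
  m_9 = 1*30 - 15 = 15, d_9 = (238 - 15^2)/1 = 13/1 = 13: (m_9, d_9) = (m_1, d_1) = (15, 13), so from here the quotients repeat a_1, ..., a_8; the period length is 8.
Hence the expansion of sqrt(238) is a_0 = 15 followed by the repeating block 2, 2, 1, 14, 1, 2, 2, 30 (period 8).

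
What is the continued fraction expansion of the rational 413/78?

Run the Euclidean algorithm on 413 and 78; the successive quotients are the partial quotients a_0, a_1, ... (each step inverts the fractional part left over by the previous one):
  413 = 5*78 + 23, so a_0 = 5.
  78 = 3*23 + 9, so a_1 = 3.
  23 = 2*9 + 5, so a_2 = 2.
  9 = 1*5 + 4, so a_3 = 1.
  5 = 1*4 + 1, so a_4 = 1.
  4 = 4*1 + 0, so a_5 = 4.
The remainder reaches 0 after 6 divisions, so the expansion has 6 partial quotients, read off in order.

[5; 3, 2, 1, 1, 4]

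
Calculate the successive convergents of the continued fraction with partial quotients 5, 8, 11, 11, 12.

5/1, 41/8, 456/89, 5057/987, 61140/11933

Using the convergent recurrence p_i = a_i*p_{i-1} + p_{i-2}, q_i = a_i*q_{i-1} + q_{i-2} with p_{-2}=0, p_{-1}=1, q_{-2}=1, q_{-1}=0:
  i=0: a_0=5, p_0 = 5*1 + 0 = 5, q_0 = 5*0 + 1 = 1.
  i=1: a_1=8, p_1 = 8*5 + 1 = 41, q_1 = 8*1 + 0 = 8.
  i=2: a_2=11, p_2 = 11*41 + 5 = 456, q_2 = 11*8 + 1 = 89.
  i=3: a_3=11, p_3 = 11*456 + 41 = 5057, q_3 = 11*89 + 8 = 987.
  i=4: a_4=12, p_4 = 12*5057 + 456 = 61140, q_4 = 12*987 + 89 = 11933.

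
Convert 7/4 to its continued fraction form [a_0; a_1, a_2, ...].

[1; 1, 3]

Run the Euclidean algorithm on 7 and 4; the successive quotients are the partial quotients a_0, a_1, ... (each step inverts the fractional part left over by the previous one):
  7 = 1*4 + 3, so a_0 = 1.
  4 = 1*3 + 1, so a_1 = 1.
  3 = 3*1 + 0, so a_2 = 3.
The remainder reaches 0 after 3 divisions, so the expansion has 3 partial quotients, read off in order.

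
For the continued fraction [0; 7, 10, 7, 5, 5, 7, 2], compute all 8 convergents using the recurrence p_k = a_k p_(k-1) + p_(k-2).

Using the convergent recurrence p_i = a_i*p_{i-1} + p_{i-2}, q_i = a_i*q_{i-1} + q_{i-2} with p_{-2}=0, p_{-1}=1, q_{-2}=1, q_{-1}=0:
  i=0: a_0=0, p_0 = 0*1 + 0 = 0, q_0 = 0*0 + 1 = 1.
  i=1: a_1=7, p_1 = 7*0 + 1 = 1, q_1 = 7*1 + 0 = 7.
  i=2: a_2=10, p_2 = 10*1 + 0 = 10, q_2 = 10*7 + 1 = 71.
  i=3: a_3=7, p_3 = 7*10 + 1 = 71, q_3 = 7*71 + 7 = 504.
  i=4: a_4=5, p_4 = 5*71 + 10 = 365, q_4 = 5*504 + 71 = 2591.
  i=5: a_5=5, p_5 = 5*365 + 71 = 1896, q_5 = 5*2591 + 504 = 13459.
  i=6: a_6=7, p_6 = 7*1896 + 365 = 13637, q_6 = 7*13459 + 2591 = 96804.
  i=7: a_7=2, p_7 = 2*13637 + 1896 = 29170, q_7 = 2*96804 + 13459 = 207067.

0/1, 1/7, 10/71, 71/504, 365/2591, 1896/13459, 13637/96804, 29170/207067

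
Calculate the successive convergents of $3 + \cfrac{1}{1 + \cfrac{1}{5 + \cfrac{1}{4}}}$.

Using the convergent recurrence p_i = a_i*p_{i-1} + p_{i-2}, q_i = a_i*q_{i-1} + q_{i-2} with p_{-2}=0, p_{-1}=1, q_{-2}=1, q_{-1}=0:
  i=0: a_0=3, p_0 = 3*1 + 0 = 3, q_0 = 3*0 + 1 = 1.
  i=1: a_1=1, p_1 = 1*3 + 1 = 4, q_1 = 1*1 + 0 = 1.
  i=2: a_2=5, p_2 = 5*4 + 3 = 23, q_2 = 5*1 + 1 = 6.
  i=3: a_3=4, p_3 = 4*23 + 4 = 96, q_3 = 4*6 + 1 = 25.

3/1, 4/1, 23/6, 96/25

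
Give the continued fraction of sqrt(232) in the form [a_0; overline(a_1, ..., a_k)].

Write x_i = (sqrt(232) + m_i)/d_i with (m_0, d_0) = (0, 1). a_0 = floor(sqrt(232)) = 15, since 15^2 = 225 <= 232 < 256 = 16^2.
Iterate m_{i+1} = d_i*a_i - m_i, d_{i+1} = (232 - m_{i+1}^2)/d_i, a_{i+1} = floor((a_0 + m_{i+1})/d_{i+1}):
  m_1 = 1*15 - 0 = 15, d_1 = (232 - 15^2)/1 = 7/1 = 7, a_1 = floor((15 + 15)/7) = 4.
  m_2 = 7*4 - 15 = 13, d_2 = (232 - 13^2)/7 = 63/7 = 9, a_2 = floor((15 + 13)/9) = 3.
  m_3 = 9*3 - 13 = 14, d_3 = (232 - 14^2)/9 = 36/9 = 4, a_3 = floor((15 + 14)/4) = 7.
  m_4 = 4*7 - 14 = 14, d_4 = (232 - 14^2)/4 = 36/4 = 9, a_4 = floor((15 + 14)/9) = 3.
  m_5 = 9*3 - 14 = 13, d_5 = (232 - 13^2)/9 = 63/9 = 7, a_5 = floor((15 + 13)/7) = 4.
  m_6 = 7*4 - 13 = 15, d_6 = (232 - 15^2)/7 = 7/7 = 1, a_6 = floor((15 + 15)/1) = 30.
  m_7 = 1*30 - 15 = 15, d_7 = (232 - 15^2)/1 = 7/1 = 7: (m_7, d_7) = (m_1, d_1) = (15, 7), so from here the quotients repeat a_1, ..., a_6; the period length is 6.
Hence the expansion of sqrt(232) is a_0 = 15 followed by the repeating block 4, 3, 7, 3, 4, 30 (period 6).

[15; overline(4, 3, 7, 3, 4, 30)]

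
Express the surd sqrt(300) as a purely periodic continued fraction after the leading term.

Write x_i = (sqrt(300) + m_i)/d_i with (m_0, d_0) = (0, 1). a_0 = floor(sqrt(300)) = 17, since 17^2 = 289 <= 300 < 324 = 18^2.
Iterate m_{i+1} = d_i*a_i - m_i, d_{i+1} = (300 - m_{i+1}^2)/d_i, a_{i+1} = floor((a_0 + m_{i+1})/d_{i+1}):
  m_1 = 1*17 - 0 = 17, d_1 = (300 - 17^2)/1 = 11/1 = 11, a_1 = floor((17 + 17)/11) = 3.
  m_2 = 11*3 - 17 = 16, d_2 = (300 - 16^2)/11 = 44/11 = 4, a_2 = floor((17 + 16)/4) = 8.
  m_3 = 4*8 - 16 = 16, d_3 = (300 - 16^2)/4 = 44/4 = 11, a_3 = floor((17 + 16)/11) = 3.
  m_4 = 11*3 - 16 = 17, d_4 = (300 - 17^2)/11 = 11/11 = 1, a_4 = floor((17 + 17)/1) = 34.
  m_5 = 1*34 - 17 = 17, d_5 = (300 - 17^2)/1 = 11/1 = 11: (m_5, d_5) = (m_1, d_1) = (17, 11), so from here the quotients repeat a_1, ..., a_4; the period length is 4.
Hence the expansion of sqrt(300) is a_0 = 17 followed by the repeating block 3, 8, 3, 34 (period 4).

[17; (3, 8, 3, 34)]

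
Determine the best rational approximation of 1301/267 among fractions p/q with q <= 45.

Expand x = 1301/267 as a continued fraction with the Euclidean algorithm:
  1301 = 4*267 + 233, so a_0 = 4.
  267 = 1*233 + 34, so a_1 = 1.
  233 = 6*34 + 29, so a_2 = 6.
  34 = 1*29 + 5, so a_3 = 1.
  29 = 5*5 + 4, so a_4 = 5.
  5 = 1*4 + 1, so a_5 = 1.
  4 = 4*1 + 0, so a_6 = 4.
so x = [4; 1, 6, 1, 5, 1, 4].
Convergents (p_i = a_i*p_{i-1} + p_{i-2}, q_i = a_i*q_{i-1} + q_{i-2} with p_{-2}=0, p_{-1}=1, q_{-2}=1, q_{-1}=0), until the denominator exceeds 45:
  i=0: a_0=4, p_0 = 4*1 + 0 = 4, q_0 = 4*0 + 1 = 1.
  i=1: a_1=1, p_1 = 1*4 + 1 = 5, q_1 = 1*1 + 0 = 1.
  i=2: a_2=6, p_2 = 6*5 + 4 = 34, q_2 = 6*1 + 1 = 7.
  i=3: a_3=1, p_3 = 1*34 + 5 = 39, q_3 = 1*7 + 1 = 8.
  i=4: a_4=5, p_4 = 5*39 + 34 = 229, q_4 = 5*8 + 7 = 47.
q_4 = 47 > 45, so the last convergent with denominator <= 45 is p_3/q_3 = 39/8.
The closest fraction with denominator <= 45 is either p_3/q_3 or the intermediate fraction (k*p_3 + p_2)/(k*q_3 + q_2) with the largest k >= 1 whose denominator stays <= 45; these approach x as k grows, and every other convergent or intermediate fraction in range is farther away.
Largest k: floor((45 - q_2)/q_3) = floor((45 - 7)/8) = 4.
That gives (4*39 + 34)/(4*8 + 7) = 190/39.
Compare the errors: |x - 39/8| = |1301*8 - 39*267|/(267*8) = 5/2136, and |x - 190/39| = |1301*39 - 190*267|/(267*39) = 9/10413.
Cross-multiplying, 9*2136 = 19224 < 52065 = 5*10413, so 9/10413 is smaller: the intermediate fraction 190/39 is closer to x than 39/8.

190/39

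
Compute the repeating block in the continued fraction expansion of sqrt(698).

Write x_i = (sqrt(698) + m_i)/d_i with (m_0, d_0) = (0, 1). a_0 = floor(sqrt(698)) = 26, since 26^2 = 676 <= 698 < 729 = 27^2.
Iterate m_{i+1} = d_i*a_i - m_i, d_{i+1} = (698 - m_{i+1}^2)/d_i, a_{i+1} = floor((a_0 + m_{i+1})/d_{i+1}):
  m_1 = 1*26 - 0 = 26, d_1 = (698 - 26^2)/1 = 22/1 = 22, a_1 = floor((26 + 26)/22) = 2.
  m_2 = 22*2 - 26 = 18, d_2 = (698 - 18^2)/22 = 374/22 = 17, a_2 = floor((26 + 18)/17) = 2.
  m_3 = 17*2 - 18 = 16, d_3 = (698 - 16^2)/17 = 442/17 = 26, a_3 = floor((26 + 16)/26) = 1.
  m_4 = 26*1 - 16 = 10, d_4 = (698 - 10^2)/26 = 598/26 = 23, a_4 = floor((26 + 10)/23) = 1.
  m_5 = 23*1 - 10 = 13, d_5 = (698 - 13^2)/23 = 529/23 = 23, a_5 = floor((26 + 13)/23) = 1.
  m_6 = 23*1 - 13 = 10, d_6 = (698 - 10^2)/23 = 598/23 = 26, a_6 = floor((26 + 10)/26) = 1.
  m_7 = 26*1 - 10 = 16, d_7 = (698 - 16^2)/26 = 442/26 = 17, a_7 = floor((26 + 16)/17) = 2.
  m_8 = 17*2 - 16 = 18, d_8 = (698 - 18^2)/17 = 374/17 = 22, a_8 = floor((26 + 18)/22) = 2.
  m_9 = 22*2 - 18 = 26, d_9 = (698 - 26^2)/22 = 22/22 = 1, a_9 = floor((26 + 26)/1) = 52.
  m_10 = 1*52 - 26 = 26, d_10 = (698 - 26^2)/1 = 22/1 = 22: (m_10, d_10) = (m_1, d_1) = (26, 22), so from here the quotients repeat a_1, ..., a_9; the period length is 9.
Hence the expansion of sqrt(698) is a_0 = 26 followed by the repeating block 2, 2, 1, 1, 1, 1, 2, 2, 52 (period 9).

[26; (2, 2, 1, 1, 1, 1, 2, 2, 52)]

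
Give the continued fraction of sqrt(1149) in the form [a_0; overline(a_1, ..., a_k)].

Write x_i = (sqrt(1149) + m_i)/d_i with (m_0, d_0) = (0, 1). a_0 = floor(sqrt(1149)) = 33, since 33^2 = 1089 <= 1149 < 1156 = 34^2.
Iterate m_{i+1} = d_i*a_i - m_i, d_{i+1} = (1149 - m_{i+1}^2)/d_i, a_{i+1} = floor((a_0 + m_{i+1})/d_{i+1}):
  m_1 = 1*33 - 0 = 33, d_1 = (1149 - 33^2)/1 = 60/1 = 60, a_1 = floor((33 + 33)/60) = 1.
  m_2 = 60*1 - 33 = 27, d_2 = (1149 - 27^2)/60 = 420/60 = 7, a_2 = floor((33 + 27)/7) = 8.
  m_3 = 7*8 - 27 = 29, d_3 = (1149 - 29^2)/7 = 308/7 = 44, a_3 = floor((33 + 29)/44) = 1.
  m_4 = 44*1 - 29 = 15, d_4 = (1149 - 15^2)/44 = 924/44 = 21, a_4 = floor((33 + 15)/21) = 2.
  m_5 = 21*2 - 15 = 27, d_5 = (1149 - 27^2)/21 = 420/21 = 20, a_5 = floor((33 + 27)/20) = 3.
  m_6 = 20*3 - 27 = 33, d_6 = (1149 - 33^2)/20 = 60/20 = 3, a_6 = floor((33 + 33)/3) = 22.
  m_7 = 3*22 - 33 = 33, d_7 = (1149 - 33^2)/3 = 60/3 = 20, a_7 = floor((33 + 33)/20) = 3.
  m_8 = 20*3 - 33 = 27, d_8 = (1149 - 27^2)/20 = 420/20 = 21, a_8 = floor((33 + 27)/21) = 2.
  m_9 = 21*2 - 27 = 15, d_9 = (1149 - 15^2)/21 = 924/21 = 44, a_9 = floor((33 + 15)/44) = 1.
  m_10 = 44*1 - 15 = 29, d_10 = (1149 - 29^2)/44 = 308/44 = 7, a_10 = floor((33 + 29)/7) = 8.
  m_11 = 7*8 - 29 = 27, d_11 = (1149 - 27^2)/7 = 420/7 = 60, a_11 = floor((33 + 27)/60) = 1.
  m_12 = 60*1 - 27 = 33, d_12 = (1149 - 33^2)/60 = 60/60 = 1, a_12 = floor((33 + 33)/1) = 66.
  m_13 = 1*66 - 33 = 33, d_13 = (1149 - 33^2)/1 = 60/1 = 60: (m_13, d_13) = (m_1, d_1) = (33, 60), so from here the quotients repeat a_1, ..., a_12; the period length is 12.
Hence the expansion of sqrt(1149) is a_0 = 33 followed by the repeating block 1, 8, 1, 2, 3, 22, 3, 2, 1, 8, 1, 66 (period 12).

[33; overline(1, 8, 1, 2, 3, 22, 3, 2, 1, 8, 1, 66)]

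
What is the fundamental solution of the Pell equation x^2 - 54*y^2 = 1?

(x, y) = (485, 66)

First expand sqrt(54) as a continued fraction. With x_i = (sqrt(54) + m_i)/d_i and (m_0, d_0) = (0, 1): a_0 = floor(sqrt(54)) = 7, since 7^2 = 49 <= 54 < 64 = 8^2.
Iterate m_{i+1} = d_i*a_i - m_i, d_{i+1} = (54 - m_{i+1}^2)/d_i, a_{i+1} = floor((a_0 + m_{i+1})/d_{i+1}):
  m_1 = 1*7 - 0 = 7, d_1 = (54 - 7^2)/1 = 5/1 = 5, a_1 = floor((7 + 7)/5) = 2.
  m_2 = 5*2 - 7 = 3, d_2 = (54 - 3^2)/5 = 45/5 = 9, a_2 = floor((7 + 3)/9) = 1.
  m_3 = 9*1 - 3 = 6, d_3 = (54 - 6^2)/9 = 18/9 = 2, a_3 = floor((7 + 6)/2) = 6.
  m_4 = 2*6 - 6 = 6, d_4 = (54 - 6^2)/2 = 18/2 = 9, a_4 = floor((7 + 6)/9) = 1.
  m_5 = 9*1 - 6 = 3, d_5 = (54 - 3^2)/9 = 45/9 = 5, a_5 = floor((7 + 3)/5) = 2.
  m_6 = 5*2 - 3 = 7, d_6 = (54 - 7^2)/5 = 5/5 = 1, a_6 = floor((7 + 7)/1) = 14.
  m_7 = 1*14 - 7 = 7, d_7 = (54 - 7^2)/1 = 5/1 = 5: (m_7, d_7) = (m_1, d_1) = (7, 5), so from here the quotients repeat a_1, ..., a_6; the period length is 6.
So sqrt(54) = [7; (2, 1, 6, 1, 2, 14)] with period length k = 6.
k is even, so the fundamental solution of x^2 - 54y^2 = 1 is (p_{k-1}, q_{k-1}) = (p_5, q_5); compute convergents through index 5.
Convergents (p_i = a_i*p_{i-1} + p_{i-2}, q_i = a_i*q_{i-1} + q_{i-2} with p_{-2}=0, p_{-1}=1, q_{-2}=1, q_{-1}=0):
  i=0: a_0=7, p_0 = 7*1 + 0 = 7, q_0 = 7*0 + 1 = 1.
  i=1: a_1=2, p_1 = 2*7 + 1 = 15, q_1 = 2*1 + 0 = 2.
  i=2: a_2=1, p_2 = 1*15 + 7 = 22, q_2 = 1*2 + 1 = 3.
  i=3: a_3=6, p_3 = 6*22 + 15 = 147, q_3 = 6*3 + 2 = 20.
  i=4: a_4=1, p_4 = 1*147 + 22 = 169, q_4 = 1*20 + 3 = 23.
  i=5: a_5=2, p_5 = 2*169 + 147 = 485, q_5 = 2*23 + 20 = 66.
Check: 485^2 - 54*66^2 = 235225 - 235224 = 1, so (x, y) = (485, 66) solves the equation, and by the theorem it is the least positive solution.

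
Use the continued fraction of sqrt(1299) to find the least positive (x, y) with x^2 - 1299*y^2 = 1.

First expand sqrt(1299) as a continued fraction. With x_i = (sqrt(1299) + m_i)/d_i and (m_0, d_0) = (0, 1): a_0 = floor(sqrt(1299)) = 36, since 36^2 = 1296 <= 1299 < 1369 = 37^2.
Iterate m_{i+1} = d_i*a_i - m_i, d_{i+1} = (1299 - m_{i+1}^2)/d_i, a_{i+1} = floor((a_0 + m_{i+1})/d_{i+1}):
  m_1 = 1*36 - 0 = 36, d_1 = (1299 - 36^2)/1 = 3/1 = 3, a_1 = floor((36 + 36)/3) = 24.
  m_2 = 3*24 - 36 = 36, d_2 = (1299 - 36^2)/3 = 3/3 = 1, a_2 = floor((36 + 36)/1) = 72.
  m_3 = 1*72 - 36 = 36, d_3 = (1299 - 36^2)/1 = 3/1 = 3: (m_3, d_3) = (m_1, d_1) = (36, 3), so from here the quotients repeat a_1, a_2; the period length is 2.
So sqrt(1299) = [36; (24, 72)] with period length k = 2.
k is even, so the fundamental solution of x^2 - 1299y^2 = 1 is (p_{k-1}, q_{k-1}) = (p_1, q_1); compute convergents through index 1.
Convergents (p_i = a_i*p_{i-1} + p_{i-2}, q_i = a_i*q_{i-1} + q_{i-2} with p_{-2}=0, p_{-1}=1, q_{-2}=1, q_{-1}=0):
  i=0: a_0=36, p_0 = 36*1 + 0 = 36, q_0 = 36*0 + 1 = 1.
  i=1: a_1=24, p_1 = 24*36 + 1 = 865, q_1 = 24*1 + 0 = 24.
Check: 865^2 - 1299*24^2 = 748225 - 748224 = 1, so (x, y) = (865, 24) solves the equation, and by the theorem it is the least positive solution.

(x, y) = (865, 24)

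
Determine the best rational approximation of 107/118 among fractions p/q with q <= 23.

19/21

Expand x = 107/118 as a continued fraction with the Euclidean algorithm:
  107 = 0*118 + 107, so a_0 = 0.
  118 = 1*107 + 11, so a_1 = 1.
  107 = 9*11 + 8, so a_2 = 9.
  11 = 1*8 + 3, so a_3 = 1.
  8 = 2*3 + 2, so a_4 = 2.
  3 = 1*2 + 1, so a_5 = 1.
  2 = 2*1 + 0, so a_6 = 2.
so x = [0; 1, 9, 1, 2, 1, 2].
Convergents (p_i = a_i*p_{i-1} + p_{i-2}, q_i = a_i*q_{i-1} + q_{i-2} with p_{-2}=0, p_{-1}=1, q_{-2}=1, q_{-1}=0), until the denominator exceeds 23:
  i=0: a_0=0, p_0 = 0*1 + 0 = 0, q_0 = 0*0 + 1 = 1.
  i=1: a_1=1, p_1 = 1*0 + 1 = 1, q_1 = 1*1 + 0 = 1.
  i=2: a_2=9, p_2 = 9*1 + 0 = 9, q_2 = 9*1 + 1 = 10.
  i=3: a_3=1, p_3 = 1*9 + 1 = 10, q_3 = 1*10 + 1 = 11.
  i=4: a_4=2, p_4 = 2*10 + 9 = 29, q_4 = 2*11 + 10 = 32.
q_4 = 32 > 23, so the last convergent with denominator <= 23 is p_3/q_3 = 10/11.
The closest fraction with denominator <= 23 is either p_3/q_3 or the intermediate fraction (k*p_3 + p_2)/(k*q_3 + q_2) with the largest k >= 1 whose denominator stays <= 23; these approach x as k grows, and every other convergent or intermediate fraction in range is farther away.
Largest k: floor((23 - q_2)/q_3) = floor((23 - 10)/11) = 1.
That gives (1*10 + 9)/(1*11 + 10) = 19/21.
Compare the errors: |x - 10/11| = |107*11 - 10*118|/(118*11) = 3/1298, and |x - 19/21| = |107*21 - 19*118|/(118*21) = 5/2478.
Cross-multiplying, 5*1298 = 6490 < 7434 = 3*2478, so 5/2478 is smaller: the intermediate fraction 19/21 is closer to x than 10/11.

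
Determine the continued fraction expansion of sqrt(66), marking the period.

Write x_i = (sqrt(66) + m_i)/d_i with (m_0, d_0) = (0, 1). a_0 = floor(sqrt(66)) = 8, since 8^2 = 64 <= 66 < 81 = 9^2.
Iterate m_{i+1} = d_i*a_i - m_i, d_{i+1} = (66 - m_{i+1}^2)/d_i, a_{i+1} = floor((a_0 + m_{i+1})/d_{i+1}):
  m_1 = 1*8 - 0 = 8, d_1 = (66 - 8^2)/1 = 2/1 = 2, a_1 = floor((8 + 8)/2) = 8.
  m_2 = 2*8 - 8 = 8, d_2 = (66 - 8^2)/2 = 2/2 = 1, a_2 = floor((8 + 8)/1) = 16.
  m_3 = 1*16 - 8 = 8, d_3 = (66 - 8^2)/1 = 2/1 = 2: (m_3, d_3) = (m_1, d_1) = (8, 2), so from here the quotients repeat a_1, a_2; the period length is 2.
Hence the expansion of sqrt(66) is a_0 = 8 followed by the repeating block 8, 16 (period 2).

[8; (8, 16)]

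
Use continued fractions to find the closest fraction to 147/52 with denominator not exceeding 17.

Expand x = 147/52 as a continued fraction with the Euclidean algorithm:
  147 = 2*52 + 43, so a_0 = 2.
  52 = 1*43 + 9, so a_1 = 1.
  43 = 4*9 + 7, so a_2 = 4.
  9 = 1*7 + 2, so a_3 = 1.
  7 = 3*2 + 1, so a_4 = 3.
  2 = 2*1 + 0, so a_5 = 2.
so x = [2; 1, 4, 1, 3, 2].
Convergents (p_i = a_i*p_{i-1} + p_{i-2}, q_i = a_i*q_{i-1} + q_{i-2} with p_{-2}=0, p_{-1}=1, q_{-2}=1, q_{-1}=0), until the denominator exceeds 17:
  i=0: a_0=2, p_0 = 2*1 + 0 = 2, q_0 = 2*0 + 1 = 1.
  i=1: a_1=1, p_1 = 1*2 + 1 = 3, q_1 = 1*1 + 0 = 1.
  i=2: a_2=4, p_2 = 4*3 + 2 = 14, q_2 = 4*1 + 1 = 5.
  i=3: a_3=1, p_3 = 1*14 + 3 = 17, q_3 = 1*5 + 1 = 6.
  i=4: a_4=3, p_4 = 3*17 + 14 = 65, q_4 = 3*6 + 5 = 23.
q_4 = 23 > 17, so the last convergent with denominator <= 17 is p_3/q_3 = 17/6.
The closest fraction with denominator <= 17 is either p_3/q_3 or the intermediate fraction (k*p_3 + p_2)/(k*q_3 + q_2) with the largest k >= 1 whose denominator stays <= 17; these approach x as k grows, and every other convergent or intermediate fraction in range is farther away.
Largest k: floor((17 - q_2)/q_3) = floor((17 - 5)/6) = 2.
That gives (2*17 + 14)/(2*6 + 5) = 48/17.
Compare the errors: |x - 17/6| = |147*6 - 17*52|/(52*6) = 2/312, and |x - 48/17| = |147*17 - 48*52|/(52*17) = 3/884.
Cross-multiplying, 3*312 = 936 < 1768 = 2*884, so 3/884 is smaller: the intermediate fraction 48/17 is closer to x than 17/6.

48/17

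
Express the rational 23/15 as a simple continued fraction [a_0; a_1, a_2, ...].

Run the Euclidean algorithm on 23 and 15; the successive quotients are the partial quotients a_0, a_1, ... (each step inverts the fractional part left over by the previous one):
  23 = 1*15 + 8, so a_0 = 1.
  15 = 1*8 + 7, so a_1 = 1.
  8 = 1*7 + 1, so a_2 = 1.
  7 = 7*1 + 0, so a_3 = 7.
The remainder reaches 0 after 4 divisions, so the expansion has 4 partial quotients, read off in order.

[1; 1, 1, 7]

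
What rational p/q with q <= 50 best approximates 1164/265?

123/28

Expand x = 1164/265 as a continued fraction with the Euclidean algorithm:
  1164 = 4*265 + 104, so a_0 = 4.
  265 = 2*104 + 57, so a_1 = 2.
  104 = 1*57 + 47, so a_2 = 1.
  57 = 1*47 + 10, so a_3 = 1.
  47 = 4*10 + 7, so a_4 = 4.
  10 = 1*7 + 3, so a_5 = 1.
  7 = 2*3 + 1, so a_6 = 2.
  3 = 3*1 + 0, so a_7 = 3.
so x = [4; 2, 1, 1, 4, 1, 2, 3].
Convergents (p_i = a_i*p_{i-1} + p_{i-2}, q_i = a_i*q_{i-1} + q_{i-2} with p_{-2}=0, p_{-1}=1, q_{-2}=1, q_{-1}=0), until the denominator exceeds 50:
  i=0: a_0=4, p_0 = 4*1 + 0 = 4, q_0 = 4*0 + 1 = 1.
  i=1: a_1=2, p_1 = 2*4 + 1 = 9, q_1 = 2*1 + 0 = 2.
  i=2: a_2=1, p_2 = 1*9 + 4 = 13, q_2 = 1*2 + 1 = 3.
  i=3: a_3=1, p_3 = 1*13 + 9 = 22, q_3 = 1*3 + 2 = 5.
  i=4: a_4=4, p_4 = 4*22 + 13 = 101, q_4 = 4*5 + 3 = 23.
  i=5: a_5=1, p_5 = 1*101 + 22 = 123, q_5 = 1*23 + 5 = 28.
  i=6: a_6=2, p_6 = 2*123 + 101 = 347, q_6 = 2*28 + 23 = 79.
q_6 = 79 > 50, so the last convergent with denominator <= 50 is p_5/q_5 = 123/28.
The closest fraction with denominator <= 50 is either p_5/q_5 or the intermediate fraction (k*p_5 + p_4)/(k*q_5 + q_4) with the largest k >= 1 whose denominator stays <= 50; these approach x as k grows, and every other convergent or intermediate fraction in range is farther away.
Largest k: floor((50 - q_4)/q_5) = floor((50 - 23)/28) = 0.
Since k = 0, no intermediate fraction beyond p_5/q_5 has denominator <= 50, so the convergent 123/28 is the closest (its error is |1164*28 - 123*265|/(265*28) = 3/7420).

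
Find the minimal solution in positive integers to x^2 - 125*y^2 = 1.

(x, y) = (930249, 83204)

First expand sqrt(125) as a continued fraction. With x_i = (sqrt(125) + m_i)/d_i and (m_0, d_0) = (0, 1): a_0 = floor(sqrt(125)) = 11, since 11^2 = 121 <= 125 < 144 = 12^2.
Iterate m_{i+1} = d_i*a_i - m_i, d_{i+1} = (125 - m_{i+1}^2)/d_i, a_{i+1} = floor((a_0 + m_{i+1})/d_{i+1}):
  m_1 = 1*11 - 0 = 11, d_1 = (125 - 11^2)/1 = 4/1 = 4, a_1 = floor((11 + 11)/4) = 5.
  m_2 = 4*5 - 11 = 9, d_2 = (125 - 9^2)/4 = 44/4 = 11, a_2 = floor((11 + 9)/11) = 1.
  m_3 = 11*1 - 9 = 2, d_3 = (125 - 2^2)/11 = 121/11 = 11, a_3 = floor((11 + 2)/11) = 1.
  m_4 = 11*1 - 2 = 9, d_4 = (125 - 9^2)/11 = 44/11 = 4, a_4 = floor((11 + 9)/4) = 5.
  m_5 = 4*5 - 9 = 11, d_5 = (125 - 11^2)/4 = 4/4 = 1, a_5 = floor((11 + 11)/1) = 22.
  m_6 = 1*22 - 11 = 11, d_6 = (125 - 11^2)/1 = 4/1 = 4: (m_6, d_6) = (m_1, d_1) = (11, 4), so from here the quotients repeat a_1, ..., a_5; the period length is 5.
So sqrt(125) = [11; (5, 1, 1, 5, 22)] with period length k = 5.
k is odd, so (p_{k-1}, q_{k-1}) only solves x^2 - 125y^2 = -1 and the fundamental solution of x^2 - 125y^2 = 1 is (p_{2k-1}, q_{2k-1}) = (p_9, q_9); compute convergents through index 9, running through the period twice.
Convergents (p_i = a_i*p_{i-1} + p_{i-2}, q_i = a_i*q_{i-1} + q_{i-2} with p_{-2}=0, p_{-1}=1, q_{-2}=1, q_{-1}=0):
  i=0: a_0=11, p_0 = 11*1 + 0 = 11, q_0 = 11*0 + 1 = 1.
  i=1: a_1=5, p_1 = 5*11 + 1 = 56, q_1 = 5*1 + 0 = 5.
  i=2: a_2=1, p_2 = 1*56 + 11 = 67, q_2 = 1*5 + 1 = 6.
  i=3: a_3=1, p_3 = 1*67 + 56 = 123, q_3 = 1*6 + 5 = 11.
  i=4: a_4=5, p_4 = 5*123 + 67 = 682, q_4 = 5*11 + 6 = 61.
  i=5: a_5=22, p_5 = 22*682 + 123 = 15127, q_5 = 22*61 + 11 = 1353.
  i=6: a_6=5, p_6 = 5*15127 + 682 = 76317, q_6 = 5*1353 + 61 = 6826.
  i=7: a_7=1, p_7 = 1*76317 + 15127 = 91444, q_7 = 1*6826 + 1353 = 8179.
  i=8: a_8=1, p_8 = 1*91444 + 76317 = 167761, q_8 = 1*8179 + 6826 = 15005.
  i=9: a_9=5, p_9 = 5*167761 + 91444 = 930249, q_9 = 5*15005 + 8179 = 83204.
Indeed p_4^2 - 125*q_4^2 = 465124 - 465125 = -1, not +1.
Check: 930249^2 - 125*83204^2 = 865363202001 - 865363202000 = 1, so (x, y) = (930249, 83204) solves the equation, and by the theorem it is the least positive solution.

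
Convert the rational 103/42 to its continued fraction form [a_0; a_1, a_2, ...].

Run the Euclidean algorithm on 103 and 42; the successive quotients are the partial quotients a_0, a_1, ... (each step inverts the fractional part left over by the previous one):
  103 = 2*42 + 19, so a_0 = 2.
  42 = 2*19 + 4, so a_1 = 2.
  19 = 4*4 + 3, so a_2 = 4.
  4 = 1*3 + 1, so a_3 = 1.
  3 = 3*1 + 0, so a_4 = 3.
The remainder reaches 0 after 5 divisions, so the expansion has 5 partial quotients, read off in order.

[2; 2, 4, 1, 3]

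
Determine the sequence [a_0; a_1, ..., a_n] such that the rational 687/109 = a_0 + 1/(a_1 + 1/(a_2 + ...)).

[6; 3, 3, 3, 3]

Run the Euclidean algorithm on 687 and 109; the successive quotients are the partial quotients a_0, a_1, ... (each step inverts the fractional part left over by the previous one):
  687 = 6*109 + 33, so a_0 = 6.
  109 = 3*33 + 10, so a_1 = 3.
  33 = 3*10 + 3, so a_2 = 3.
  10 = 3*3 + 1, so a_3 = 3.
  3 = 3*1 + 0, so a_4 = 3.
The remainder reaches 0 after 5 divisions, so the expansion has 5 partial quotients, read off in order.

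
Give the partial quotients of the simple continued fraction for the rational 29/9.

[3; 4, 2]

Run the Euclidean algorithm on 29 and 9; the successive quotients are the partial quotients a_0, a_1, ... (each step inverts the fractional part left over by the previous one):
  29 = 3*9 + 2, so a_0 = 3.
  9 = 4*2 + 1, so a_1 = 4.
  2 = 2*1 + 0, so a_2 = 2.
The remainder reaches 0 after 3 divisions, so the expansion has 3 partial quotients, read off in order.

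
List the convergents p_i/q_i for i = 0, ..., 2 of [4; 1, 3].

4/1, 5/1, 19/4

Using the convergent recurrence p_i = a_i*p_{i-1} + p_{i-2}, q_i = a_i*q_{i-1} + q_{i-2} with p_{-2}=0, p_{-1}=1, q_{-2}=1, q_{-1}=0:
  i=0: a_0=4, p_0 = 4*1 + 0 = 4, q_0 = 4*0 + 1 = 1.
  i=1: a_1=1, p_1 = 1*4 + 1 = 5, q_1 = 1*1 + 0 = 1.
  i=2: a_2=3, p_2 = 3*5 + 4 = 19, q_2 = 3*1 + 1 = 4.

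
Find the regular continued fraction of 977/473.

[2; 15, 3, 1, 7]

Run the Euclidean algorithm on 977 and 473; the successive quotients are the partial quotients a_0, a_1, ... (each step inverts the fractional part left over by the previous one):
  977 = 2*473 + 31, so a_0 = 2.
  473 = 15*31 + 8, so a_1 = 15.
  31 = 3*8 + 7, so a_2 = 3.
  8 = 1*7 + 1, so a_3 = 1.
  7 = 7*1 + 0, so a_4 = 7.
The remainder reaches 0 after 5 divisions, so the expansion has 5 partial quotients, read off in order.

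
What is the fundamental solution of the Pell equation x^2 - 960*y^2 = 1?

(x, y) = (31, 1)

First expand sqrt(960) as a continued fraction. With x_i = (sqrt(960) + m_i)/d_i and (m_0, d_0) = (0, 1): a_0 = floor(sqrt(960)) = 30, since 30^2 = 900 <= 960 < 961 = 31^2.
Iterate m_{i+1} = d_i*a_i - m_i, d_{i+1} = (960 - m_{i+1}^2)/d_i, a_{i+1} = floor((a_0 + m_{i+1})/d_{i+1}):
  m_1 = 1*30 - 0 = 30, d_1 = (960 - 30^2)/1 = 60/1 = 60, a_1 = floor((30 + 30)/60) = 1.
  m_2 = 60*1 - 30 = 30, d_2 = (960 - 30^2)/60 = 60/60 = 1, a_2 = floor((30 + 30)/1) = 60.
  m_3 = 1*60 - 30 = 30, d_3 = (960 - 30^2)/1 = 60/1 = 60: (m_3, d_3) = (m_1, d_1) = (30, 60), so from here the quotients repeat a_1, a_2; the period length is 2.
So sqrt(960) = [30; (1, 60)] with period length k = 2.
k is even, so the fundamental solution of x^2 - 960y^2 = 1 is (p_{k-1}, q_{k-1}) = (p_1, q_1); compute convergents through index 1.
Convergents (p_i = a_i*p_{i-1} + p_{i-2}, q_i = a_i*q_{i-1} + q_{i-2} with p_{-2}=0, p_{-1}=1, q_{-2}=1, q_{-1}=0):
  i=0: a_0=30, p_0 = 30*1 + 0 = 30, q_0 = 30*0 + 1 = 1.
  i=1: a_1=1, p_1 = 1*30 + 1 = 31, q_1 = 1*1 + 0 = 1.
Check: 31^2 - 960*1^2 = 961 - 960 = 1, so (x, y) = (31, 1) solves the equation, and by the theorem it is the least positive solution.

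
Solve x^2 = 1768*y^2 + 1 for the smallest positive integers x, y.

First expand sqrt(1768) as a continued fraction. With x_i = (sqrt(1768) + m_i)/d_i and (m_0, d_0) = (0, 1): a_0 = floor(sqrt(1768)) = 42, since 42^2 = 1764 <= 1768 < 1849 = 43^2.
Iterate m_{i+1} = d_i*a_i - m_i, d_{i+1} = (1768 - m_{i+1}^2)/d_i, a_{i+1} = floor((a_0 + m_{i+1})/d_{i+1}):
  m_1 = 1*42 - 0 = 42, d_1 = (1768 - 42^2)/1 = 4/1 = 4, a_1 = floor((42 + 42)/4) = 21.
  m_2 = 4*21 - 42 = 42, d_2 = (1768 - 42^2)/4 = 4/4 = 1, a_2 = floor((42 + 42)/1) = 84.
  m_3 = 1*84 - 42 = 42, d_3 = (1768 - 42^2)/1 = 4/1 = 4: (m_3, d_3) = (m_1, d_1) = (42, 4), so from here the quotients repeat a_1, a_2; the period length is 2.
So sqrt(1768) = [42; (21, 84)] with period length k = 2.
k is even, so the fundamental solution of x^2 - 1768y^2 = 1 is (p_{k-1}, q_{k-1}) = (p_1, q_1); compute convergents through index 1.
Convergents (p_i = a_i*p_{i-1} + p_{i-2}, q_i = a_i*q_{i-1} + q_{i-2} with p_{-2}=0, p_{-1}=1, q_{-2}=1, q_{-1}=0):
  i=0: a_0=42, p_0 = 42*1 + 0 = 42, q_0 = 42*0 + 1 = 1.
  i=1: a_1=21, p_1 = 21*42 + 1 = 883, q_1 = 21*1 + 0 = 21.
Check: 883^2 - 1768*21^2 = 779689 - 779688 = 1, so (x, y) = (883, 21) solves the equation, and by the theorem it is the least positive solution.

(x, y) = (883, 21)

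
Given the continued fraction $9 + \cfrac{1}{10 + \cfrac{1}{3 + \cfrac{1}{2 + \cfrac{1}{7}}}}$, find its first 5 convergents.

Using the convergent recurrence p_i = a_i*p_{i-1} + p_{i-2}, q_i = a_i*q_{i-1} + q_{i-2} with p_{-2}=0, p_{-1}=1, q_{-2}=1, q_{-1}=0:
  i=0: a_0=9, p_0 = 9*1 + 0 = 9, q_0 = 9*0 + 1 = 1.
  i=1: a_1=10, p_1 = 10*9 + 1 = 91, q_1 = 10*1 + 0 = 10.
  i=2: a_2=3, p_2 = 3*91 + 9 = 282, q_2 = 3*10 + 1 = 31.
  i=3: a_3=2, p_3 = 2*282 + 91 = 655, q_3 = 2*31 + 10 = 72.
  i=4: a_4=7, p_4 = 7*655 + 282 = 4867, q_4 = 7*72 + 31 = 535.

9/1, 91/10, 282/31, 655/72, 4867/535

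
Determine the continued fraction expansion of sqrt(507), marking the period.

Write x_i = (sqrt(507) + m_i)/d_i with (m_0, d_0) = (0, 1). a_0 = floor(sqrt(507)) = 22, since 22^2 = 484 <= 507 < 529 = 23^2.
Iterate m_{i+1} = d_i*a_i - m_i, d_{i+1} = (507 - m_{i+1}^2)/d_i, a_{i+1} = floor((a_0 + m_{i+1})/d_{i+1}):
  m_1 = 1*22 - 0 = 22, d_1 = (507 - 22^2)/1 = 23/1 = 23, a_1 = floor((22 + 22)/23) = 1.
  m_2 = 23*1 - 22 = 1, d_2 = (507 - 1^2)/23 = 506/23 = 22, a_2 = floor((22 + 1)/22) = 1.
  m_3 = 22*1 - 1 = 21, d_3 = (507 - 21^2)/22 = 66/22 = 3, a_3 = floor((22 + 21)/3) = 14.
  m_4 = 3*14 - 21 = 21, d_4 = (507 - 21^2)/3 = 66/3 = 22, a_4 = floor((22 + 21)/22) = 1.
  m_5 = 22*1 - 21 = 1, d_5 = (507 - 1^2)/22 = 506/22 = 23, a_5 = floor((22 + 1)/23) = 1.
  m_6 = 23*1 - 1 = 22, d_6 = (507 - 22^2)/23 = 23/23 = 1, a_6 = floor((22 + 22)/1) = 44.
  m_7 = 1*44 - 22 = 22, d_7 = (507 - 22^2)/1 = 23/1 = 23: (m_7, d_7) = (m_1, d_1) = (22, 23), so from here the quotients repeat a_1, ..., a_6; the period length is 6.
Hence the expansion of sqrt(507) is a_0 = 22 followed by the repeating block 1, 1, 14, 1, 1, 44 (period 6).

[22; (1, 1, 14, 1, 1, 44)]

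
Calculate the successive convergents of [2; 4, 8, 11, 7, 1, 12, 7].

2/1, 9/4, 74/33, 823/367, 5835/2602, 6658/2969, 85731/38230, 606775/270579

Using the convergent recurrence p_i = a_i*p_{i-1} + p_{i-2}, q_i = a_i*q_{i-1} + q_{i-2} with p_{-2}=0, p_{-1}=1, q_{-2}=1, q_{-1}=0:
  i=0: a_0=2, p_0 = 2*1 + 0 = 2, q_0 = 2*0 + 1 = 1.
  i=1: a_1=4, p_1 = 4*2 + 1 = 9, q_1 = 4*1 + 0 = 4.
  i=2: a_2=8, p_2 = 8*9 + 2 = 74, q_2 = 8*4 + 1 = 33.
  i=3: a_3=11, p_3 = 11*74 + 9 = 823, q_3 = 11*33 + 4 = 367.
  i=4: a_4=7, p_4 = 7*823 + 74 = 5835, q_4 = 7*367 + 33 = 2602.
  i=5: a_5=1, p_5 = 1*5835 + 823 = 6658, q_5 = 1*2602 + 367 = 2969.
  i=6: a_6=12, p_6 = 12*6658 + 5835 = 85731, q_6 = 12*2969 + 2602 = 38230.
  i=7: a_7=7, p_7 = 7*85731 + 6658 = 606775, q_7 = 7*38230 + 2969 = 270579.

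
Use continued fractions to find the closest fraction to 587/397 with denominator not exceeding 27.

34/23

Expand x = 587/397 as a continued fraction with the Euclidean algorithm:
  587 = 1*397 + 190, so a_0 = 1.
  397 = 2*190 + 17, so a_1 = 2.
  190 = 11*17 + 3, so a_2 = 11.
  17 = 5*3 + 2, so a_3 = 5.
  3 = 1*2 + 1, so a_4 = 1.
  2 = 2*1 + 0, so a_5 = 2.
so x = [1; 2, 11, 5, 1, 2].
Convergents (p_i = a_i*p_{i-1} + p_{i-2}, q_i = a_i*q_{i-1} + q_{i-2} with p_{-2}=0, p_{-1}=1, q_{-2}=1, q_{-1}=0), until the denominator exceeds 27:
  i=0: a_0=1, p_0 = 1*1 + 0 = 1, q_0 = 1*0 + 1 = 1.
  i=1: a_1=2, p_1 = 2*1 + 1 = 3, q_1 = 2*1 + 0 = 2.
  i=2: a_2=11, p_2 = 11*3 + 1 = 34, q_2 = 11*2 + 1 = 23.
  i=3: a_3=5, p_3 = 5*34 + 3 = 173, q_3 = 5*23 + 2 = 117.
q_3 = 117 > 27, so the last convergent with denominator <= 27 is p_2/q_2 = 34/23.
The closest fraction with denominator <= 27 is either p_2/q_2 or the intermediate fraction (k*p_2 + p_1)/(k*q_2 + q_1) with the largest k >= 1 whose denominator stays <= 27; these approach x as k grows, and every other convergent or intermediate fraction in range is farther away.
Largest k: floor((27 - q_1)/q_2) = floor((27 - 2)/23) = 1.
That gives (1*34 + 3)/(1*23 + 2) = 37/25.
Compare the errors: |x - 34/23| = |587*23 - 34*397|/(397*23) = 3/9131, and |x - 37/25| = |587*25 - 37*397|/(397*25) = 14/9925.
Cross-multiplying, 3*9925 = 29775 < 127834 = 14*9131, so 3/9131 is smaller: the convergent 34/23 is closer to x than 37/25.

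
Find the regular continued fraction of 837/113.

Run the Euclidean algorithm on 837 and 113; the successive quotients are the partial quotients a_0, a_1, ... (each step inverts the fractional part left over by the previous one):
  837 = 7*113 + 46, so a_0 = 7.
  113 = 2*46 + 21, so a_1 = 2.
  46 = 2*21 + 4, so a_2 = 2.
  21 = 5*4 + 1, so a_3 = 5.
  4 = 4*1 + 0, so a_4 = 4.
The remainder reaches 0 after 5 divisions, so the expansion has 5 partial quotients, read off in order.

[7; 2, 2, 5, 4]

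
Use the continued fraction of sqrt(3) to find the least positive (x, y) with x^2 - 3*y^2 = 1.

(x, y) = (2, 1)

First expand sqrt(3) as a continued fraction. With x_i = (sqrt(3) + m_i)/d_i and (m_0, d_0) = (0, 1): a_0 = floor(sqrt(3)) = 1, since 1^2 = 1 <= 3 < 4 = 2^2.
Iterate m_{i+1} = d_i*a_i - m_i, d_{i+1} = (3 - m_{i+1}^2)/d_i, a_{i+1} = floor((a_0 + m_{i+1})/d_{i+1}):
  m_1 = 1*1 - 0 = 1, d_1 = (3 - 1^2)/1 = 2/1 = 2, a_1 = floor((1 + 1)/2) = 1.
  m_2 = 2*1 - 1 = 1, d_2 = (3 - 1^2)/2 = 2/2 = 1, a_2 = floor((1 + 1)/1) = 2.
  m_3 = 1*2 - 1 = 1, d_3 = (3 - 1^2)/1 = 2/1 = 2: (m_3, d_3) = (m_1, d_1) = (1, 2), so from here the quotients repeat a_1, a_2; the period length is 2.
So sqrt(3) = [1; (1, 2)] with period length k = 2.
k is even, so the fundamental solution of x^2 - 3y^2 = 1 is (p_{k-1}, q_{k-1}) = (p_1, q_1); compute convergents through index 1.
Convergents (p_i = a_i*p_{i-1} + p_{i-2}, q_i = a_i*q_{i-1} + q_{i-2} with p_{-2}=0, p_{-1}=1, q_{-2}=1, q_{-1}=0):
  i=0: a_0=1, p_0 = 1*1 + 0 = 1, q_0 = 1*0 + 1 = 1.
  i=1: a_1=1, p_1 = 1*1 + 1 = 2, q_1 = 1*1 + 0 = 1.
Check: 2^2 - 3*1^2 = 4 - 3 = 1, so (x, y) = (2, 1) solves the equation, and by the theorem it is the least positive solution.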